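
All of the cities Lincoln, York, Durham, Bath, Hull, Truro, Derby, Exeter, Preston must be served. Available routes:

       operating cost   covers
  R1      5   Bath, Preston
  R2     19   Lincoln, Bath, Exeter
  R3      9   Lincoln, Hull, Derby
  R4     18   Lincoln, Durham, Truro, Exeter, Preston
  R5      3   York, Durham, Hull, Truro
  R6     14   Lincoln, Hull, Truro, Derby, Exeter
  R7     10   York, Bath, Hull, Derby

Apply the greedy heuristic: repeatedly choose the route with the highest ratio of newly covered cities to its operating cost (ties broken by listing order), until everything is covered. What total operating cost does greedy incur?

Pick 1: R5 adds 4 new (York, Durham, Hull, Truro) at operating cost 3 (ratio 4/3).
Pick 2: R1 adds 2 new (Bath, Preston) at operating cost 5 (ratio 2/5).
Pick 3: R3 adds 2 new (Lincoln, Derby) at operating cost 9 (ratio 2/9).
Pick 4: R6 adds 1 new (Exeter) at operating cost 14 (ratio 1/14).
Greedy total operating cost: 3 + 5 + 9 + 14 = 31. (The true optimum is 22, so greedy overshoots here.)

31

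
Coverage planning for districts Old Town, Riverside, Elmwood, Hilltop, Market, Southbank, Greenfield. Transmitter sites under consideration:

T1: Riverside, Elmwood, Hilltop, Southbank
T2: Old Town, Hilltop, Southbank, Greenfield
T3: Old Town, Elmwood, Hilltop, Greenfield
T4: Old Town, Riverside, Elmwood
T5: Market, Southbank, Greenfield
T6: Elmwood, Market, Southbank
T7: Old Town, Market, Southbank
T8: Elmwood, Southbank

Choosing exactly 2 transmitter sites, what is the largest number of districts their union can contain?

6

Choosing T1, T2 covers {Old Town, Riverside, Elmwood, Hilltop, Southbank, Greenfield} — 6 districts.
No choice of 2 transmitter sites does better; here Market is left uncovered.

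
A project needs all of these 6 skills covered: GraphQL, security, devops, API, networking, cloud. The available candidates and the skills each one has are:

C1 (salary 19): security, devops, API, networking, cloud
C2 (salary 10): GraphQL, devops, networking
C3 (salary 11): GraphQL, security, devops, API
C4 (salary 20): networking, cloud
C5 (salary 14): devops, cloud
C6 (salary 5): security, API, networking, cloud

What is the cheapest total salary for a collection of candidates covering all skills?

15

C2, C6 cover every skill at salary 10 + 5 = 15.
Any cover uses at least 2 candidates; among all covering selections none totals below 15.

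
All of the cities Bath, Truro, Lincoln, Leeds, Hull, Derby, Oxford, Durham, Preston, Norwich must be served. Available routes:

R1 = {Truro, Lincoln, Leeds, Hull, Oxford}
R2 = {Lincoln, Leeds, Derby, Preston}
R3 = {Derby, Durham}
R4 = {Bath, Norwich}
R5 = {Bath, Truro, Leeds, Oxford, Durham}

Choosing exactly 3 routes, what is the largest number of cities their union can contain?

9

Choosing R1, R2, R4 covers {Bath, Truro, Lincoln, Leeds, Hull, Derby, Oxford, Preston, Norwich} — 9 cities.
No choice of 3 routes does better; here Durham is left uncovered.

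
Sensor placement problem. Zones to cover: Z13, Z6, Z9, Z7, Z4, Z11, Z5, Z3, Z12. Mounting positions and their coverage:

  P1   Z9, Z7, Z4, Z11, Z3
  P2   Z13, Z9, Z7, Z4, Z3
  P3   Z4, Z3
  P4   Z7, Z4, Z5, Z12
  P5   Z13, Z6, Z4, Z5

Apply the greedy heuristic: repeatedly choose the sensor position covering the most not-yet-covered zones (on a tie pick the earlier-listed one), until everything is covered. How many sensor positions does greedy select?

3

Pick 1: P1 covers 5 new zones (Z9, Z7, Z4, Z11, Z3).
Pick 2: P5 covers 3 new zones (Z13, Z6, Z5).
Pick 3: P4 covers 1 new zones (Z12).
Greedy uses 3 sensor positions.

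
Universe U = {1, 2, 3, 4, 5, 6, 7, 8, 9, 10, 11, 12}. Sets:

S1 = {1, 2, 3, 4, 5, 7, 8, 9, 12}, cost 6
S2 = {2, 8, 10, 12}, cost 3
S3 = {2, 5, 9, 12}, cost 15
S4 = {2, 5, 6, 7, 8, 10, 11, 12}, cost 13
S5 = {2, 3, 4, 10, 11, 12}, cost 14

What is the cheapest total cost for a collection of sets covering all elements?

S1, S4 cover every element at cost 6 + 13 = 19.
Any cover uses at least 2 sets; among all covering selections none totals below 19.

19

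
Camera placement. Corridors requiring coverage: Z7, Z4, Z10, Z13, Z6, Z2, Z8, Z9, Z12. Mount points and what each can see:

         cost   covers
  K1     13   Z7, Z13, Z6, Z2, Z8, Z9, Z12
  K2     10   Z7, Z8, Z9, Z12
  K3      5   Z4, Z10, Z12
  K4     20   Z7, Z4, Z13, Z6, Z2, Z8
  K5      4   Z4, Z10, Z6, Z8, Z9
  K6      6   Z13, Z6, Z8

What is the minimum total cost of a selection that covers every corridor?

17

K1, K5 cover every corridor at cost 13 + 4 = 17.
Any cover uses at least 2 camera mounts; among all covering selections none totals below 17.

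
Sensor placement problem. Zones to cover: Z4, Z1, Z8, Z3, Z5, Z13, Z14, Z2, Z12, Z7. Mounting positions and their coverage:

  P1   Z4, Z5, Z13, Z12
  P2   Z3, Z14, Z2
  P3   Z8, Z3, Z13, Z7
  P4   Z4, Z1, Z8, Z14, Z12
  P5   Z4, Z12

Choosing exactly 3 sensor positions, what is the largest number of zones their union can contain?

9

Choosing P1, P2, P3 covers {Z4, Z8, Z3, Z5, Z13, Z14, Z2, Z12, Z7} — 9 zones.
No choice of 3 sensor positions does better; here Z1 is left uncovered.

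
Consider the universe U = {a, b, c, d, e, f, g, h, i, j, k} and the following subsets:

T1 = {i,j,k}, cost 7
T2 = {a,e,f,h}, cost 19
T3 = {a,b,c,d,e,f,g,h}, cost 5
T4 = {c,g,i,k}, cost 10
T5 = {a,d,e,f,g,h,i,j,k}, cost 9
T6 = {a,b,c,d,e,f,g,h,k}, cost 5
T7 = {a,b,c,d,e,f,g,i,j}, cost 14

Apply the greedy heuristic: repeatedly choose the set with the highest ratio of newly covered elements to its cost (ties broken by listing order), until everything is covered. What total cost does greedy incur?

Pick 1: T6 adds 9 new (a, b, c, d, e, f, g, h, k) at cost 5 (ratio 9/5).
Pick 2: T1 adds 2 new (i, j) at cost 7 (ratio 2/7).
Greedy total cost: 5 + 7 = 12.

12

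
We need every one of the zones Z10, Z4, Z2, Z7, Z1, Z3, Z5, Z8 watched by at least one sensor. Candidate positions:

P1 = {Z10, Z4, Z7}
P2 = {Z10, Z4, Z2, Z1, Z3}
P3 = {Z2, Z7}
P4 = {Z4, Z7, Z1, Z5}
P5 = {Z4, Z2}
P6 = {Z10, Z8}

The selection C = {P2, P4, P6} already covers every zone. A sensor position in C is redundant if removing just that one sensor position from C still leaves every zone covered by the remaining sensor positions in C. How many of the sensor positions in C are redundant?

Drop P2: Z2, Z3 uncovered — not redundant.
Drop P4: Z7, Z5 uncovered — not redundant.
Drop P6: Z8 uncovered — not redundant.
None of the sensor positions in C is redundant.

0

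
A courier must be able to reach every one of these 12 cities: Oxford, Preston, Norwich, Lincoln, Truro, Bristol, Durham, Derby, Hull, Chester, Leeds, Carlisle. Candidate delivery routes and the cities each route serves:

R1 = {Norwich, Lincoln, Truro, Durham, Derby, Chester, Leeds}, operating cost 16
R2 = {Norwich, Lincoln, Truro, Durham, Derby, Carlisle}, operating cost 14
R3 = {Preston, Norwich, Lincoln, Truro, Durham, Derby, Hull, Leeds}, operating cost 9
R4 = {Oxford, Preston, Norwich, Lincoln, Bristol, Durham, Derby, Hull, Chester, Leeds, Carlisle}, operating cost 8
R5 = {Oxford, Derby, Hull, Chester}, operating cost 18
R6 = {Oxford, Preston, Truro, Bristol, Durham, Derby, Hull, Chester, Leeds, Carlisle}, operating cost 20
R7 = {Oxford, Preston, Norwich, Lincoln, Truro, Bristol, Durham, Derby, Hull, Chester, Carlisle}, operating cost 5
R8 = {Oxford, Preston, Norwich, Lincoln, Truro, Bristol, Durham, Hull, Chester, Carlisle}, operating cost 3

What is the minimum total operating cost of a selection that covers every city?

11

R4, R8 cover every city at operating cost 8 + 3 = 11.
Any cover uses at least 2 routes; among all covering selections none totals below 11.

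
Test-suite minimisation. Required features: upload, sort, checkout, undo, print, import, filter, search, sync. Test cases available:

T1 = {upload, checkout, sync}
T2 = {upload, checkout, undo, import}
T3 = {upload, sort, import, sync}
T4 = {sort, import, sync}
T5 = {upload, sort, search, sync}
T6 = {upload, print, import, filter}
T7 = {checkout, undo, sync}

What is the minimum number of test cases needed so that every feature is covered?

T2, T5, T6 together cover {upload, sort, checkout, undo, print, import, filter, search, sync} — every feature.
No 2 of the 7 test cases cover everything (all 21 pairs fall short), so 3 is minimum.

3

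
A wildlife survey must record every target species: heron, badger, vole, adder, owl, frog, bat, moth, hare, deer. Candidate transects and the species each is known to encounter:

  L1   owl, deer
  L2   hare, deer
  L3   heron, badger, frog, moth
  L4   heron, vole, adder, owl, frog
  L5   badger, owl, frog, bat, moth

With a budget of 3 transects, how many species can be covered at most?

10

Choosing L2, L4, L5 covers {heron, badger, vole, adder, owl, frog, bat, moth, hare, deer} — 10 species.
That is all 10 species.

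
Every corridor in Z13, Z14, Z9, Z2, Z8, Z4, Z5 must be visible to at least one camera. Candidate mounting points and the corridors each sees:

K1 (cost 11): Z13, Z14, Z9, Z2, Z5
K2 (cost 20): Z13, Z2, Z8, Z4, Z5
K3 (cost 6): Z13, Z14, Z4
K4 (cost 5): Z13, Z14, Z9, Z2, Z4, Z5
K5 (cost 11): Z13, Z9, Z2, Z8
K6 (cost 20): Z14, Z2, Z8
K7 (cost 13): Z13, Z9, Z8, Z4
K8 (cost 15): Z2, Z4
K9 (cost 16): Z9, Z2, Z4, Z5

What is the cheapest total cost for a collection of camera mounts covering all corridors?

K4, K5 cover every corridor at cost 5 + 11 = 16.
Any cover uses at least 2 camera mounts; among all covering selections none totals below 16.

16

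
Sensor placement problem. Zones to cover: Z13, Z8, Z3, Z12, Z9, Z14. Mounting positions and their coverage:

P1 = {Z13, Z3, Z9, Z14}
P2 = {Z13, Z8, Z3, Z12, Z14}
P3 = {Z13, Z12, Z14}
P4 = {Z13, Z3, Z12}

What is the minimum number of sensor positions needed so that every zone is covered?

2

P1, P2 together cover {Z13, Z8, Z3, Z12, Z9, Z14} — every zone.
No single sensor position contains all 6 zones, so 2 is optimal.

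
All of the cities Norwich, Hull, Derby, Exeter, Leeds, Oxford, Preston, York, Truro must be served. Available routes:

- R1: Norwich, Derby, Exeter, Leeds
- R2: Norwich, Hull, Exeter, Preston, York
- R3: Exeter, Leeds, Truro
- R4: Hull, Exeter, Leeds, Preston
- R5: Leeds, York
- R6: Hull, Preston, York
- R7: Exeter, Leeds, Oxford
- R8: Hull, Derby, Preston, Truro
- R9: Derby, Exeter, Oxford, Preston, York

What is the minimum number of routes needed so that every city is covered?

3

R1, R8, R9 together cover {Norwich, Hull, Derby, Exeter, Leeds, Oxford, Preston, York, Truro} — every city.
No 2 of the 9 routes cover everything (all 36 pairs fall short), so 3 is minimum.
Greedy (largest uncovered first) would take R2, R1, R3, R7 — 4 routes — but 3 suffice.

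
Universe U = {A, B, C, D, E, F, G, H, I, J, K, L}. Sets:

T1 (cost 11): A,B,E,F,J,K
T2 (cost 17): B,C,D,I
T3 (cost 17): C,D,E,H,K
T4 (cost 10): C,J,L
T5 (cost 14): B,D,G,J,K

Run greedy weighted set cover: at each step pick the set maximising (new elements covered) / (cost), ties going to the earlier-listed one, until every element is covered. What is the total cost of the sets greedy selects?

69

Pick 1: T1 adds 6 new (A, B, E, F, J, K) at cost 11 (ratio 6/11).
Pick 2: T4 adds 2 new (C, L) at cost 10 (ratio 2/10).
Pick 3: T5 adds 2 new (D, G) at cost 14 (ratio 2/14).
Pick 4: T2 adds 1 new (I) at cost 17 (ratio 1/17).
Pick 5: T3 adds 1 new (H) at cost 17 (ratio 1/17).
Greedy total cost: 11 + 10 + 14 + 17 + 17 = 69.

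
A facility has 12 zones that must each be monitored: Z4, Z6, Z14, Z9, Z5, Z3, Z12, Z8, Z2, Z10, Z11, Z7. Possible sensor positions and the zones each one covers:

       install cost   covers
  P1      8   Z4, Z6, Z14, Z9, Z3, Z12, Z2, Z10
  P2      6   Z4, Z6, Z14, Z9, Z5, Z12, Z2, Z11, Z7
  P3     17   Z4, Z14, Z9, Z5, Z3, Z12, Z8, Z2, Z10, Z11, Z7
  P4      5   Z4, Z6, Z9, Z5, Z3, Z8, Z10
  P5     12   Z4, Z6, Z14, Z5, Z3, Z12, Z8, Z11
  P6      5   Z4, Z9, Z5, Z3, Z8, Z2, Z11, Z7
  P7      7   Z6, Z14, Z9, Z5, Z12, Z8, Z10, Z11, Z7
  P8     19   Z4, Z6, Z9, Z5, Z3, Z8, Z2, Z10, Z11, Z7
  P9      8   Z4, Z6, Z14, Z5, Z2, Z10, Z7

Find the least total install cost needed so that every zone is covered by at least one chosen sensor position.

11

P2, P4 cover every zone at install cost 6 + 5 = 11.
Any cover uses at least 2 sensor positions; among all covering selections none totals below 11.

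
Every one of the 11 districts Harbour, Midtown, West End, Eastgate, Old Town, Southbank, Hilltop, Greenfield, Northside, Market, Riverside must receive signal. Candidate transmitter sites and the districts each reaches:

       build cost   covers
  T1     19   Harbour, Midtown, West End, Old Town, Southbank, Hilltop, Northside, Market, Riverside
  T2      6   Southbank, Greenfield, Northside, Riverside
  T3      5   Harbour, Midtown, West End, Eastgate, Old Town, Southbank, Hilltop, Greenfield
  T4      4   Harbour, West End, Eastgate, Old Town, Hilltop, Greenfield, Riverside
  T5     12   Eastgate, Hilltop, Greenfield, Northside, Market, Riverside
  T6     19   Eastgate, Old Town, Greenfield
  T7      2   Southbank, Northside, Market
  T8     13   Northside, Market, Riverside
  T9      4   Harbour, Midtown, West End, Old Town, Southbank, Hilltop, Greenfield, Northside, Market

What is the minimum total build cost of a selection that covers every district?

T4, T9 cover every district at build cost 4 + 4 = 8.
Any cover uses at least 2 transmitter sites; among all covering selections none totals below 8.

8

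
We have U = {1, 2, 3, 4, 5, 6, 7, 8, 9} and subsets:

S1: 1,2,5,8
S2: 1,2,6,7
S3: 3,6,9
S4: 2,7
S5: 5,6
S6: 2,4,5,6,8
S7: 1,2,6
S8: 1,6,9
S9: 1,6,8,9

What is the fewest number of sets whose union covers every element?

S2, S3, S6 together cover {1, 2, 3, 4, 5, 6, 7, 8, 9} — every element.
No 2 of the 9 sets cover everything (all 36 pairs fall short), so 3 is minimum.

3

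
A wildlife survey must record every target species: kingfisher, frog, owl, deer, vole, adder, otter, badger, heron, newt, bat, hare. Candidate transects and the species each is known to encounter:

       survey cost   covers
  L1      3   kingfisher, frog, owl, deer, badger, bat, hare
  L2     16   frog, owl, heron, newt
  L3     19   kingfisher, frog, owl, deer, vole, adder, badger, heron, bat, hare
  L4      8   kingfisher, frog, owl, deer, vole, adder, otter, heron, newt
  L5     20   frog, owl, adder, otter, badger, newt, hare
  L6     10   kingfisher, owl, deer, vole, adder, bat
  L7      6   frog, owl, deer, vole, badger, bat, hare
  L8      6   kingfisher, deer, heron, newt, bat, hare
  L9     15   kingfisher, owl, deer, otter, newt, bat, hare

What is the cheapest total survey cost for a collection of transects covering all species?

11

L1, L4 cover every species at survey cost 3 + 8 = 11.
Any cover uses at least 2 transects; among all covering selections none totals below 11.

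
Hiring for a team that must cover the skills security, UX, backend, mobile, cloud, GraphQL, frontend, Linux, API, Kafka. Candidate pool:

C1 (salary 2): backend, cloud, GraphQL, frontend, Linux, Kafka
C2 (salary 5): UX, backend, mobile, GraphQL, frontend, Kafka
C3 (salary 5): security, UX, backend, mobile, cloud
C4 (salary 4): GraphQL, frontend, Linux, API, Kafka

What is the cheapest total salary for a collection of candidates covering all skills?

9

C3, C4 cover every skill at salary 5 + 4 = 9.
Any cover uses at least 2 candidates; among all covering selections none totals below 9.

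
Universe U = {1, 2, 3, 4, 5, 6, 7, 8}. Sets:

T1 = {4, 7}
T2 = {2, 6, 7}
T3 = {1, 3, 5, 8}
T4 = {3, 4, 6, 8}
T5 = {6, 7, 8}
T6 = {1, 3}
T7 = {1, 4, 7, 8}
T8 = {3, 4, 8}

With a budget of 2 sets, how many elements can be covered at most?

7

Choosing T2, T3 covers {1, 2, 3, 5, 6, 7, 8} — 7 elements.
No choice of 2 sets does better; here 4 is left uncovered.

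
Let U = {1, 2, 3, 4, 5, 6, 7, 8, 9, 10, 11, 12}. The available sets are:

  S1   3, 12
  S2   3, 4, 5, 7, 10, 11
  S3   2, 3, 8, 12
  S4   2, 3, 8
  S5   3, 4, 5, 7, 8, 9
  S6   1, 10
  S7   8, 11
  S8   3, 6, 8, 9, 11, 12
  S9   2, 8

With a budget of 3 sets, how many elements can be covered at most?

11

Choosing S2, S3, S8 covers {2, 3, 4, 5, 6, 7, 8, 9, 10, 11, 12} — 11 elements.
No choice of 3 sets does better; here 1 is left uncovered.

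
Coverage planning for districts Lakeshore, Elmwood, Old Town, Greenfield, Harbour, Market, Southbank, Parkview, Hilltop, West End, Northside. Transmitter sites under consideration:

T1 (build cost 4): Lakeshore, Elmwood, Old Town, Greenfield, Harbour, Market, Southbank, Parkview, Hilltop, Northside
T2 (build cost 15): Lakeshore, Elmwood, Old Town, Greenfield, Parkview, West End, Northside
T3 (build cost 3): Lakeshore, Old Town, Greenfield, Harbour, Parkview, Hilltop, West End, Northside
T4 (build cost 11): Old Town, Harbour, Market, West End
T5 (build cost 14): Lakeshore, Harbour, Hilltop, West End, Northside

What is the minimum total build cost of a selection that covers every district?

T1, T3 cover every district at build cost 4 + 3 = 7.
Any cover uses at least 2 transmitter sites; among all covering selections none totals below 7.

7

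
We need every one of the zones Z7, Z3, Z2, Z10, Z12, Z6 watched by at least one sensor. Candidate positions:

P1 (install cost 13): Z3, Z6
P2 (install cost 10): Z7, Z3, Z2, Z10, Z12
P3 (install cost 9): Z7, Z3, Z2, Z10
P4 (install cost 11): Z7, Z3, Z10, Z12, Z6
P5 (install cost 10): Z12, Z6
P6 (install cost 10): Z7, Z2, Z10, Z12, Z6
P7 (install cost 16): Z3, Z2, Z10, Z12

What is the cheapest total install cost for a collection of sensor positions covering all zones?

P3, P5 cover every zone at install cost 9 + 10 = 19.
Any cover uses at least 2 sensor positions; among all covering selections none totals below 19.

19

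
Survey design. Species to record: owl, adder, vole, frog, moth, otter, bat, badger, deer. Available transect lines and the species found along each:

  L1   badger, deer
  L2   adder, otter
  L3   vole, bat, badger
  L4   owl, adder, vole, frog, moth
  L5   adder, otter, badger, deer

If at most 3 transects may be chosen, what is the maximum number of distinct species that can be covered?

9

Choosing L3, L4, L5 covers {owl, adder, vole, frog, moth, otter, bat, badger, deer} — 9 species.
That is all 9 species.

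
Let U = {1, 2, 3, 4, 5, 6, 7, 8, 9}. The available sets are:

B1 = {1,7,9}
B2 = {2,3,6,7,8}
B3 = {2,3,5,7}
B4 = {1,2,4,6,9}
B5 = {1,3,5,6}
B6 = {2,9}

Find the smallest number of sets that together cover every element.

B2, B3, B4 together cover {1, 2, 3, 4, 5, 6, 7, 8, 9} — every element.
No 2 of the 6 sets cover everything (all 15 pairs fall short), so 3 is minimum.

3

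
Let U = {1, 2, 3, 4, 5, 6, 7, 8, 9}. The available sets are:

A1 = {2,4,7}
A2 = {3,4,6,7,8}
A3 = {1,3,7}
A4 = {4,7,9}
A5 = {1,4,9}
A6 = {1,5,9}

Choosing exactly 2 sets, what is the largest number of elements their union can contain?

8

Choosing A2, A6 covers {1, 3, 4, 5, 6, 7, 8, 9} — 8 elements.
No choice of 2 sets does better; here 2 is left uncovered.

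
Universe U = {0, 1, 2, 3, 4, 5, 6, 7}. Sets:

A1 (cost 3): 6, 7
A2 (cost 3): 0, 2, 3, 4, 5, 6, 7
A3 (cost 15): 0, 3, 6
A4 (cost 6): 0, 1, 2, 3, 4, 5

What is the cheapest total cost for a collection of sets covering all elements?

A1, A4 cover every element at cost 3 + 6 = 9.
Any cover uses at least 2 sets; among all covering selections none totals below 9.

9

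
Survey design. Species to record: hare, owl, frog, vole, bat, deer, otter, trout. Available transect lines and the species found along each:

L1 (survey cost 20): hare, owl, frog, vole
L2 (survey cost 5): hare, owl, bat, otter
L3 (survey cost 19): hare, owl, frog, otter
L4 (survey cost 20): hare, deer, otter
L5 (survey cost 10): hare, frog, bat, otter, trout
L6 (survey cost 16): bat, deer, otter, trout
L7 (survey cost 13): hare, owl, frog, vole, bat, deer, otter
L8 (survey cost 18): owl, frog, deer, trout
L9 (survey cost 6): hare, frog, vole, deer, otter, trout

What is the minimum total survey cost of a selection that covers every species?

L2, L9 cover every species at survey cost 5 + 6 = 11.
Any cover uses at least 2 transects; among all covering selections none totals below 11.

11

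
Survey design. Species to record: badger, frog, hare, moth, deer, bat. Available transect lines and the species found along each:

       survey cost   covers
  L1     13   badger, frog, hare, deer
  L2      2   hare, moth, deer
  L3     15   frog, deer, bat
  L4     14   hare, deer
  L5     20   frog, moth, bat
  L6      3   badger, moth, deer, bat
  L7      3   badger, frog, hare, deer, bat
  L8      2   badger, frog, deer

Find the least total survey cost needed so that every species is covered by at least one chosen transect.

5

L2, L7 cover every species at survey cost 2 + 3 = 5.
Any cover uses at least 2 transects; among all covering selections none totals below 5.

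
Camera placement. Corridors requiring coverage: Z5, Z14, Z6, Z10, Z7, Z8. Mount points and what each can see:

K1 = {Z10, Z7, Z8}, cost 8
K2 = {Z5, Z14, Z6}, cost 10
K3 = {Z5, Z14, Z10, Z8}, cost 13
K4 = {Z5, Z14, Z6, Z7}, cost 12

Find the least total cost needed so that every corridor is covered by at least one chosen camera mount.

18

K1, K2 cover every corridor at cost 8 + 10 = 18.
Any cover uses at least 2 camera mounts; among all covering selections none totals below 18.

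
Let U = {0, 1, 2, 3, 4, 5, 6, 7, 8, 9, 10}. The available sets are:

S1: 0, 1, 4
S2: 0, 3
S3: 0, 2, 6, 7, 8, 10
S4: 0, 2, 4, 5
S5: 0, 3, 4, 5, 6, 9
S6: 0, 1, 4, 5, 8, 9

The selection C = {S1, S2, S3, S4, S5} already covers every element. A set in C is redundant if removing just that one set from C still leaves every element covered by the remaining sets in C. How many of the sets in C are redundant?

Drop S1: 1 uncovered — not redundant.
Drop S2: the rest still cover every element — redundant.
Drop S3: 7, 8, 10 uncovered — not redundant.
Drop S4: the rest still cover every element — redundant.
Drop S5: 9 uncovered — not redundant.
2 redundant: S2, S4.

2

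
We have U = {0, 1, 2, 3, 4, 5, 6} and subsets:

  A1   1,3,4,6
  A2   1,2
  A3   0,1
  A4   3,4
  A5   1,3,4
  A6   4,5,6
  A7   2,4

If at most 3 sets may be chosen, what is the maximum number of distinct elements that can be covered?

Choosing A1, A2, A3 covers {0, 1, 2, 3, 4, 6} — 6 elements.
No choice of 3 sets does better; here 5 is left uncovered.

6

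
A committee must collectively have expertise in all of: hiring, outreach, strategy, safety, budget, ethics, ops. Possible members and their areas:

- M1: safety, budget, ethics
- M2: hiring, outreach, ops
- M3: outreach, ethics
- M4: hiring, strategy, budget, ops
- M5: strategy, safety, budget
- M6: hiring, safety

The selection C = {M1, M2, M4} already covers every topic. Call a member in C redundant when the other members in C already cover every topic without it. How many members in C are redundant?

0

Drop M1: safety, ethics uncovered — not redundant.
Drop M2: outreach uncovered — not redundant.
Drop M4: strategy uncovered — not redundant.
None of the members in C is redundant.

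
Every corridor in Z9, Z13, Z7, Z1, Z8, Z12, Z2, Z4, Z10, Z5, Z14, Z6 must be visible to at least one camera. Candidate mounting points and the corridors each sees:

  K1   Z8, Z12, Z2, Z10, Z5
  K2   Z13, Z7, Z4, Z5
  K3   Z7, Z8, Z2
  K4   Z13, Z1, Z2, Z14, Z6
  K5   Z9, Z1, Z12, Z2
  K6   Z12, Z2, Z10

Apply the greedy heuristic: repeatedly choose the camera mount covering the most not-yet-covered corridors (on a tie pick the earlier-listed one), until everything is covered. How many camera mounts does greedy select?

4

Pick 1: K1 covers 5 new corridors (Z8, Z12, Z2, Z10, Z5).
Pick 2: K4 covers 4 new corridors (Z13, Z1, Z14, Z6).
Pick 3: K2 covers 2 new corridors (Z7, Z4).
Pick 4: K5 covers 1 new corridors (Z9).
Greedy uses 4 camera mounts.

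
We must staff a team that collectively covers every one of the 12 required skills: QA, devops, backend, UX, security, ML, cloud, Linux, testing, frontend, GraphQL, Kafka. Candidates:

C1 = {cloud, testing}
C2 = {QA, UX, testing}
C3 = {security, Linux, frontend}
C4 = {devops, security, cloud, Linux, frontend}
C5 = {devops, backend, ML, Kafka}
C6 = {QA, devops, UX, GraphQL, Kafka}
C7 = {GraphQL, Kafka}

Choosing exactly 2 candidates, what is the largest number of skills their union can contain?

Choosing C4, C6 covers {QA, devops, UX, security, cloud, Linux, frontend, GraphQL, Kafka} — 9 skills.
No choice of 2 candidates does better; here backend, ML, testing are left uncovered.

9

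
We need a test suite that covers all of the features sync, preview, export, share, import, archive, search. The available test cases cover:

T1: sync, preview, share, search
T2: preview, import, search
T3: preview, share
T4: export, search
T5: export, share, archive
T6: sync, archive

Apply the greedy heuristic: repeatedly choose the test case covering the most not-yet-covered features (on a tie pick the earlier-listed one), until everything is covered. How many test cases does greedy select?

3

Pick 1: T1 covers 4 new features (sync, preview, share, search).
Pick 2: T5 covers 2 new features (export, archive).
Pick 3: T2 covers 1 new features (import).
Greedy uses 3 test cases.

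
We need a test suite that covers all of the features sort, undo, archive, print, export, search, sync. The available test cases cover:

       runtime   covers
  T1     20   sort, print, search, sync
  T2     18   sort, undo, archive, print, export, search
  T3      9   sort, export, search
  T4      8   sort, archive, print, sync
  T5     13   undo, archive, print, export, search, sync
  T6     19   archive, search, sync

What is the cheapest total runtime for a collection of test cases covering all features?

21

T4, T5 cover every feature at runtime 8 + 13 = 21.
Any cover uses at least 2 test cases; among all covering selections none totals below 21.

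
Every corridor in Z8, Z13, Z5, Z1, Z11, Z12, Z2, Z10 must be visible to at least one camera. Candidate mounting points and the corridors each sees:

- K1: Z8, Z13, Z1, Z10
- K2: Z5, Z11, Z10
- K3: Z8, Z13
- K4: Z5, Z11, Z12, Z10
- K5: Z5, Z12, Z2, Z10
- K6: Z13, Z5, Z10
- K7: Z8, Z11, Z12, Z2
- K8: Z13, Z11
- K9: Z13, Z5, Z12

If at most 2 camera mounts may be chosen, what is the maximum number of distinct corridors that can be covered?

Choosing K1, K4 covers {Z8, Z13, Z5, Z1, Z11, Z12, Z10} — 7 corridors.
No choice of 2 camera mounts does better; here Z2 is left uncovered.

7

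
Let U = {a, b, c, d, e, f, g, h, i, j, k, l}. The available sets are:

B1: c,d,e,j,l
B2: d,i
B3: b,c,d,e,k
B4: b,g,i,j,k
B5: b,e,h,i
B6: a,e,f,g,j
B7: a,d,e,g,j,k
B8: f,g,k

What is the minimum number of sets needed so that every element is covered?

4

B1, B3, B5, B6 together cover {a, b, c, d, e, f, g, h, i, j, k, l} — every element.
No 3 of the 8 sets cover everything (all 56 triples fall short), so 4 is minimum.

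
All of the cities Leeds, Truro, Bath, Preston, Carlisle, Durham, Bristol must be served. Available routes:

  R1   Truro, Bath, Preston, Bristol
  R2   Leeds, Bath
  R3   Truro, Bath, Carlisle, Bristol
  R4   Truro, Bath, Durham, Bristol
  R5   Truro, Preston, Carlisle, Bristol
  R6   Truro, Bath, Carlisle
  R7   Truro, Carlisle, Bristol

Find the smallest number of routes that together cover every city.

3

R2, R4, R5 together cover {Leeds, Truro, Bath, Preston, Carlisle, Durham, Bristol} — every city.
No 2 of the 7 routes cover everything (all 21 pairs fall short), so 3 is minimum.
Greedy (largest uncovered first) would take R1, R2, R3, R4 — 4 routes — but 3 suffice.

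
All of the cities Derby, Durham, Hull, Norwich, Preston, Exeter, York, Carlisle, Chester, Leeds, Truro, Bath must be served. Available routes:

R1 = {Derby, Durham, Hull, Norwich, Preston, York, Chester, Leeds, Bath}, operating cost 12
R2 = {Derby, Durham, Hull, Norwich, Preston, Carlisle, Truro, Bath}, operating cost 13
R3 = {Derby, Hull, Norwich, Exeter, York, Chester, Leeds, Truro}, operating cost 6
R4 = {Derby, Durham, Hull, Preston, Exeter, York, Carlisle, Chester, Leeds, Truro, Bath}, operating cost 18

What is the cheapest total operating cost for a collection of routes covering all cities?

19

R2, R3 cover every city at operating cost 13 + 6 = 19.
Any cover uses at least 2 routes; among all covering selections none totals below 19.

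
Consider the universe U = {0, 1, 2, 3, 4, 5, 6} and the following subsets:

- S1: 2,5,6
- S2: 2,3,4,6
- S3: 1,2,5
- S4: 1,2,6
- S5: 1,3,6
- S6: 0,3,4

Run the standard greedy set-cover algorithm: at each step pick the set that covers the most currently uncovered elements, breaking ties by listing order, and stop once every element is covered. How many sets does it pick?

Pick 1: S2 covers 4 new elements (2, 3, 4, 6).
Pick 2: S3 covers 2 new elements (1, 5).
Pick 3: S6 covers 1 new elements (0).
Greedy uses 3 sets.

3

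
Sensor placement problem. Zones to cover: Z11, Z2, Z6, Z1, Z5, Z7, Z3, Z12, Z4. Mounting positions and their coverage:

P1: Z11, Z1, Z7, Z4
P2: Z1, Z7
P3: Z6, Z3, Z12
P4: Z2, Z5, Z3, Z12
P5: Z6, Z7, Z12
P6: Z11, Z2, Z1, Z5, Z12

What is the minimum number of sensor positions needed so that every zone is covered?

3

P1, P3, P4 together cover {Z11, Z2, Z6, Z1, Z5, Z7, Z3, Z12, Z4} — every zone.
No 2 of the 6 sensor positions cover everything (all 15 pairs fall short), so 3 is minimum.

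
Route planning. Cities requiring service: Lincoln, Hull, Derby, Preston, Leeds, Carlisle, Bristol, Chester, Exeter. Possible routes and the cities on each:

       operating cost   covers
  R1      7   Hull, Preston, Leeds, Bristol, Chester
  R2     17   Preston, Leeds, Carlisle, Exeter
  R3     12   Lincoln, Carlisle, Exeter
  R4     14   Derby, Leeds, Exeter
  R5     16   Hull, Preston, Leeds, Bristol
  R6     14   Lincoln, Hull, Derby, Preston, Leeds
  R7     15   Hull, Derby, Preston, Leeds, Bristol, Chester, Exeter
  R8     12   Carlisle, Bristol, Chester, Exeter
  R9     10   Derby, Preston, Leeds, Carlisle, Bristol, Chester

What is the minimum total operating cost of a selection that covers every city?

26

R6, R8 cover every city at operating cost 14 + 12 = 26.
Any cover uses at least 2 routes; among all covering selections none totals below 26.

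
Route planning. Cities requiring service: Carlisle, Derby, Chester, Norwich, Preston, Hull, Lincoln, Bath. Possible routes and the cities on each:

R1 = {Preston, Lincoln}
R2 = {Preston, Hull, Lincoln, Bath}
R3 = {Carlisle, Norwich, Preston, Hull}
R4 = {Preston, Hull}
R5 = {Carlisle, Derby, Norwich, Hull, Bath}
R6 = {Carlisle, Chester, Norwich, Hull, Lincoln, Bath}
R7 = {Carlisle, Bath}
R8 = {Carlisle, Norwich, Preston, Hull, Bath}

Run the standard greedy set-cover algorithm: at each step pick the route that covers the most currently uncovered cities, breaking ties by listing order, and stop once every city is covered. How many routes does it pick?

Pick 1: R6 covers 6 new cities (Carlisle, Chester, Norwich, Hull, Lincoln, Bath).
Pick 2: R1 covers 1 new cities (Preston).
Pick 3: R5 covers 1 new cities (Derby).
Greedy uses 3 routes.

3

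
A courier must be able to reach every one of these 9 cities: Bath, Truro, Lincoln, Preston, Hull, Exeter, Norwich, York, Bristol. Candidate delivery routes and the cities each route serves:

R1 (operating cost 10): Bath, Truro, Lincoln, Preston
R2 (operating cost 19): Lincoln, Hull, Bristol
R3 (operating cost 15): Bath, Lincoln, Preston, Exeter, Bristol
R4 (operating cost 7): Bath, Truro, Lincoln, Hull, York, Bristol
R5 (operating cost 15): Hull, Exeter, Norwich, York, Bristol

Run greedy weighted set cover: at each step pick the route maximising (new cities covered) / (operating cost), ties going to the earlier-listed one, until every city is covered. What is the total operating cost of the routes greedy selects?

37

Pick 1: R4 adds 6 new (Bath, Truro, Lincoln, Hull, York, Bristol) at operating cost 7 (ratio 6/7).
Pick 2: R3 adds 2 new (Preston, Exeter) at operating cost 15 (ratio 2/15).
Pick 3: R5 adds 1 new (Norwich) at operating cost 15 (ratio 1/15).
Greedy total operating cost: 7 + 15 + 15 = 37. (The true optimum is 25, so greedy overshoots here.)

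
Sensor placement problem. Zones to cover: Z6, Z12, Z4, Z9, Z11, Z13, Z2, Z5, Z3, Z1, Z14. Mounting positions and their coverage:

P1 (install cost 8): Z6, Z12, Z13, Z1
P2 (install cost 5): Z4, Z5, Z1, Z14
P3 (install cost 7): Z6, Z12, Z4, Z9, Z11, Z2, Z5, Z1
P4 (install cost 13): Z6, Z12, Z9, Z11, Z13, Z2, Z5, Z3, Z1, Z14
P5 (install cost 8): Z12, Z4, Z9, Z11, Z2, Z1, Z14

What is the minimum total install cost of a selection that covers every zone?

P2, P4 cover every zone at install cost 5 + 13 = 18.
Any cover uses at least 2 sensor positions; among all covering selections none totals below 18.
Greedy by coverage-per-install cost would pick P3, P4 for 20 — worse than the optimum 18.

18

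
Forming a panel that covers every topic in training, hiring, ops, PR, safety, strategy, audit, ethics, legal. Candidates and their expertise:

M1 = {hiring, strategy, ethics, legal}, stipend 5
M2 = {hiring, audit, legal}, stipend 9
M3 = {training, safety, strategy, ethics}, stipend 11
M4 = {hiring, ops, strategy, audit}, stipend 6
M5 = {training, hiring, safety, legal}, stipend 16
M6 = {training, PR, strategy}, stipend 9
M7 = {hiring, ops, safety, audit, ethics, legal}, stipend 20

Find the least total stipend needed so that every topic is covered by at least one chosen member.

M6, M7 cover every topic at stipend 9 + 20 = 29.
Any cover uses at least 2 members; among all covering selections none totals below 29.
Greedy by coverage-per-stipend would pick M1, M4, M6, M3 for 31 — worse than the optimum 29.

29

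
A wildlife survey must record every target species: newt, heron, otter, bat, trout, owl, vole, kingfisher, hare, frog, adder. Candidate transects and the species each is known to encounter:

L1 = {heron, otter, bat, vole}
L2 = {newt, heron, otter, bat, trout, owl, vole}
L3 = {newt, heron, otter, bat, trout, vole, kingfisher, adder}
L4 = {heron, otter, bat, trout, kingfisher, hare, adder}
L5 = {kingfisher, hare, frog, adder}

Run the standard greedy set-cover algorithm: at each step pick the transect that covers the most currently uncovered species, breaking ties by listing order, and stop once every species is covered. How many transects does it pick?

3

Pick 1: L3 covers 8 new species (newt, heron, otter, bat, trout, vole, kingfisher, adder).
Pick 2: L5 covers 2 new species (hare, frog).
Pick 3: L2 covers 1 new species (owl).
Greedy uses 3 transects. (The true minimum is 2.)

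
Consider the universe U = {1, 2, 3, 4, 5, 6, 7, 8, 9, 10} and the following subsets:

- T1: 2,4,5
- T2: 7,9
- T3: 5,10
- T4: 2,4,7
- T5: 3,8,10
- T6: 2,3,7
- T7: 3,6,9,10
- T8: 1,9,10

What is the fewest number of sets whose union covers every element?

T1, T2, T5, T7, T8 together cover {1, 2, 3, 4, 5, 6, 7, 8, 9, 10} — every element.
No 4 of the 8 sets cover everything (all 70 size-4 selections fall short), so 5 is minimum.

5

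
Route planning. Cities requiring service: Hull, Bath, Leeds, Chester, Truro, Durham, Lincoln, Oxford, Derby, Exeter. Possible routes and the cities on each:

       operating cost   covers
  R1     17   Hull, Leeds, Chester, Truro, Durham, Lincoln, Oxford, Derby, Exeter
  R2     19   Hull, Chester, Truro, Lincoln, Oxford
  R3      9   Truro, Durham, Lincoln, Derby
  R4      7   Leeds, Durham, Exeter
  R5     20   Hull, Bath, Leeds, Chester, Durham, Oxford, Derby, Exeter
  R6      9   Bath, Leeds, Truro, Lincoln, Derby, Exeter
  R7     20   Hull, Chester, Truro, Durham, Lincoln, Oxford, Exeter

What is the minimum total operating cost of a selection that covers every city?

R1, R6 cover every city at operating cost 17 + 9 = 26.
Any cover uses at least 2 routes; among all covering selections none totals below 26.

26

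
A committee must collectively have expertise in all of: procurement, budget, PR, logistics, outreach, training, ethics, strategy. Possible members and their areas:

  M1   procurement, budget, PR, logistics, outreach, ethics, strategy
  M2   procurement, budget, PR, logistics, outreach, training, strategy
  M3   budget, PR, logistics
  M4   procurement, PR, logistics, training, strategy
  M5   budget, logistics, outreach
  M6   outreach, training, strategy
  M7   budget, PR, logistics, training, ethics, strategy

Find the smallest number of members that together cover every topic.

2

M1, M2 together cover {procurement, budget, PR, logistics, outreach, training, ethics, strategy} — every topic.
No single member contains all 8 topics, so 2 is optimal.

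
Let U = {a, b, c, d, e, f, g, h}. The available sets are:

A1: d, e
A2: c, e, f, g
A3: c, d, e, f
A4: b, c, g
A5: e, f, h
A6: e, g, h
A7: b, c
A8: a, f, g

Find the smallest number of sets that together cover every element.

A1, A4, A5, A8 together cover {a, b, c, d, e, f, g, h} — every element.
No 3 of the 8 sets cover everything (all 56 triples fall short), so 4 is minimum.

4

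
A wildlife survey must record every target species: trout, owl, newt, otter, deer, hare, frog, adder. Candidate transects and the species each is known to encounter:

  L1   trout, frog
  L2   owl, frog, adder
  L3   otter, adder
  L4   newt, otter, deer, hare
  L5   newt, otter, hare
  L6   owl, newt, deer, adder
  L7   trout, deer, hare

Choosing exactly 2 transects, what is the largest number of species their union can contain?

7

Choosing L2, L4 covers {owl, newt, otter, deer, hare, frog, adder} — 7 species.
No choice of 2 transects does better; here trout is left uncovered.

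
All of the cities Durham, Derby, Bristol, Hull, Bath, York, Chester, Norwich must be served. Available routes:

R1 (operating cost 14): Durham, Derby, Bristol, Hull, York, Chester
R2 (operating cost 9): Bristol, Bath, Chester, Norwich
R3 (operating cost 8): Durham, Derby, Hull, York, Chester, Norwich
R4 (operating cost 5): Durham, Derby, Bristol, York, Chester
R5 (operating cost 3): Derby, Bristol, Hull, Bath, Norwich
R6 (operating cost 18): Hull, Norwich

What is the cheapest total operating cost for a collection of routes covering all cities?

8

R4, R5 cover every city at operating cost 5 + 3 = 8.
Any cover uses at least 2 routes; among all covering selections none totals below 8.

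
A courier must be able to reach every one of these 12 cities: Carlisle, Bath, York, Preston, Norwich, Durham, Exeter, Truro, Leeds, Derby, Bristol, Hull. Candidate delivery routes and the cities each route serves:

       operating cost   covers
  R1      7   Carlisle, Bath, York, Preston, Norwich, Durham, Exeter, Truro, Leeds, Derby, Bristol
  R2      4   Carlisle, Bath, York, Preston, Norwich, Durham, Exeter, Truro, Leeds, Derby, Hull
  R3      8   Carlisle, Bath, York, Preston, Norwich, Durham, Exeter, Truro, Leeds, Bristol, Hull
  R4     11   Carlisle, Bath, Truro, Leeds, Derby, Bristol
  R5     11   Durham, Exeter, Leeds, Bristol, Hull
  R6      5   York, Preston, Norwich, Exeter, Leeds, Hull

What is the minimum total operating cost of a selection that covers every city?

11

R1, R2 cover every city at operating cost 7 + 4 = 11.
Any cover uses at least 2 routes; among all covering selections none totals below 11.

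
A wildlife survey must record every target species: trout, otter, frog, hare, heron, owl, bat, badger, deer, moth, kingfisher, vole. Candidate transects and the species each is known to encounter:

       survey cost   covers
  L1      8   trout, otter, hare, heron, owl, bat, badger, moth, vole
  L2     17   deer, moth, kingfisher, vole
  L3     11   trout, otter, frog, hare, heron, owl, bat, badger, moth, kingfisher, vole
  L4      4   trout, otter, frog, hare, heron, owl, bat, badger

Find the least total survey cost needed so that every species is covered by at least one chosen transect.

L2, L4 cover every species at survey cost 17 + 4 = 21.
Any cover uses at least 2 transects; among all covering selections none totals below 21.

21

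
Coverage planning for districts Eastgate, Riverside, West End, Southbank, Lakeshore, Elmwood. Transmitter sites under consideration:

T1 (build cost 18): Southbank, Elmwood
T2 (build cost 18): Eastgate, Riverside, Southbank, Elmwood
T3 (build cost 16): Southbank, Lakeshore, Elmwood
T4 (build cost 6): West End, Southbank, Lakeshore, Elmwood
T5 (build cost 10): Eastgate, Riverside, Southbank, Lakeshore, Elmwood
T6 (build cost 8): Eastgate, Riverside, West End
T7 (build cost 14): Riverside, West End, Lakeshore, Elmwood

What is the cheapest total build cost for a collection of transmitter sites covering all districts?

14

T4, T6 cover every district at build cost 6 + 8 = 14.
Any cover uses at least 2 transmitter sites; among all covering selections none totals below 14.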